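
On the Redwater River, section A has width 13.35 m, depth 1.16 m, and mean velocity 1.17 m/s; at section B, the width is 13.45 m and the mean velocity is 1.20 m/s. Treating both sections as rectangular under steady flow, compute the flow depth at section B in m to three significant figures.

Q = A₁V₁ = (13.35×1.16) × 1.17 = 18.12 m³/s
d₂ = Q/(b₂ V₂) = 18.12/(13.45×1.20) = 1.123 m

1.12 m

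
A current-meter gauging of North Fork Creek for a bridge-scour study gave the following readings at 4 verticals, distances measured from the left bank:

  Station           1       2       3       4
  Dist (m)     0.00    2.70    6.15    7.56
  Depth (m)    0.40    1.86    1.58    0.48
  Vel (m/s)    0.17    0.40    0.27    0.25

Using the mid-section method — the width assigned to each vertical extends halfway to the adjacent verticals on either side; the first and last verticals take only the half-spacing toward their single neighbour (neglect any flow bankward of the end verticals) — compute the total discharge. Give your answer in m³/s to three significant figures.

3.50 m³/s

w_1 = (2.70 − 0.00)/2 = 1.35 m; q_1 = 0.17 × 0.40 × 1.35 = 0.09180 m³/s
w_2 = (6.15 − 0.00)/2 = 3.075 m; q_2 = 0.40 × 1.86 × 3.075 = 2.288 m³/s
w_3 = (7.56 − 2.70)/2 = 2.43 m; q_3 = 0.27 × 1.58 × 2.43 = 1.037 m³/s
w_4 = (7.56 − 6.15)/2 = 0.705 m; q_4 = 0.25 × 0.48 × 0.705 = 0.08460 m³/s
Q = Σ qᵢ = 3.501 m³/s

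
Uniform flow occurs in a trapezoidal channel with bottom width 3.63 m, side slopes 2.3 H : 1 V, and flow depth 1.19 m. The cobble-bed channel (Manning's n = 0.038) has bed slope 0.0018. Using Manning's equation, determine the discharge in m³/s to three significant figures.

7.23 m³/s

A = (b + z·y)·y = (3.63 + 2.3×1.19)×1.19 = 7.577 m²
P = b + 2y√(1+z²) = 3.63 + 2×1.19×√(1+2.3²) = 9.599 m
R = A/P = 7.577/9.599 = 0.7893 m
Q = (1/n)·A·R^(2/3)·S^(1/2) = (1/0.038) × 7.577 × 0.7893^(2/3) × 0.0018^(1/2) = 7.225 m³/s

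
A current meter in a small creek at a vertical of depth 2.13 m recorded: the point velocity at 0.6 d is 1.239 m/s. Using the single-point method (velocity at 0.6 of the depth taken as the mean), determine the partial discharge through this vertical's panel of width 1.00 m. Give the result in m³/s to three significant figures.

2.64 m³/s

v̄ = v₀.₆ = 1.239 m/s
q = v̄ × d × w = 1.239 × 2.13 × 1.00 = 2.639 m³/s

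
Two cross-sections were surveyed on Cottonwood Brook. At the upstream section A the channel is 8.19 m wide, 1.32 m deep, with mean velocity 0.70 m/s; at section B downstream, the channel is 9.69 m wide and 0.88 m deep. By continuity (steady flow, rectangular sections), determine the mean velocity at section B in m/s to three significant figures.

Q = A₁V₁ = (8.19×1.32) × 0.70 = 7.568 m³/s
A₂ = 9.69 × 0.88 = 8.527 m²
V₂ = Q/A₂ = 7.568/8.527 = 0.8875 m/s

0.887 m/s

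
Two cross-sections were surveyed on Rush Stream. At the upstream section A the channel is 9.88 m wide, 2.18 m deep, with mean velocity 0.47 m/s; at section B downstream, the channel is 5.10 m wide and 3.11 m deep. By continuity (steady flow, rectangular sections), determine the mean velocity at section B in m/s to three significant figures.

Q = A₁V₁ = (9.88×2.18) × 0.47 = 10.12 m³/s
A₂ = 5.10 × 3.11 = 15.86 m²
V₂ = Q/A₂ = 10.12/15.86 = 0.6382 m/s

0.638 m/s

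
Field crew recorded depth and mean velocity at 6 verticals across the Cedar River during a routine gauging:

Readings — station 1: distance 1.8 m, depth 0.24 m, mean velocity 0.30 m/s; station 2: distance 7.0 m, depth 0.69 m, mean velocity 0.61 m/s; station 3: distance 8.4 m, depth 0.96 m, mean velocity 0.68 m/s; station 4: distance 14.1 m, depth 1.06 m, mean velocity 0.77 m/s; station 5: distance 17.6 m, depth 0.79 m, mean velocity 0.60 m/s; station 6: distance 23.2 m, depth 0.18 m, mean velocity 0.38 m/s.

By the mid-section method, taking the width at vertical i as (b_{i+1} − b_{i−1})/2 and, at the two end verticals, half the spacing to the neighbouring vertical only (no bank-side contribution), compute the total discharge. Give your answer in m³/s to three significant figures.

w_1 = (7.0 − 1.8)/2 = 2.6 m; q_1 = 0.30 × 0.24 × 2.6 = 0.1872 m³/s
w_2 = (8.4 − 1.8)/2 = 3.3 m; q_2 = 0.61 × 0.69 × 3.3 = 1.389 m³/s
w_3 = (14.1 − 7.0)/2 = 3.55 m; q_3 = 0.68 × 0.96 × 3.55 = 2.317 m³/s
w_4 = (17.6 − 8.4)/2 = 4.6 m; q_4 = 0.77 × 1.06 × 4.6 = 3.755 m³/s
w_5 = (23.2 − 14.1)/2 = 4.55 m; q_5 = 0.60 × 0.79 × 4.55 = 2.157 m³/s
w_6 = (23.2 − 17.6)/2 = 2.8 m; q_6 = 0.38 × 0.18 × 2.8 = 0.1915 m³/s
Q = Σ qᵢ = 9.996 m³/s

10.0 m³/s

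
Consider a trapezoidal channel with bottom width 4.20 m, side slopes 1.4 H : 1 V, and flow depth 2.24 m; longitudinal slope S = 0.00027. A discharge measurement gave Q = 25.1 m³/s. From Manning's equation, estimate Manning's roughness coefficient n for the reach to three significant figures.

A = (b + z·y)·y = (4.20 + 1.4×2.24)×2.24 = 16.43 m²
P = b + 2y√(1+z²) = 4.20 + 2×2.24×√(1+1.4²) = 11.91 m
R = A/P = 16.43/11.91 = 1.380 m
n = (1/Q)·A·R^(2/3)·S^(1/2) = (1/25.1) × 16.43 × 1.240 × 0.01643 = 0.01333

0.0133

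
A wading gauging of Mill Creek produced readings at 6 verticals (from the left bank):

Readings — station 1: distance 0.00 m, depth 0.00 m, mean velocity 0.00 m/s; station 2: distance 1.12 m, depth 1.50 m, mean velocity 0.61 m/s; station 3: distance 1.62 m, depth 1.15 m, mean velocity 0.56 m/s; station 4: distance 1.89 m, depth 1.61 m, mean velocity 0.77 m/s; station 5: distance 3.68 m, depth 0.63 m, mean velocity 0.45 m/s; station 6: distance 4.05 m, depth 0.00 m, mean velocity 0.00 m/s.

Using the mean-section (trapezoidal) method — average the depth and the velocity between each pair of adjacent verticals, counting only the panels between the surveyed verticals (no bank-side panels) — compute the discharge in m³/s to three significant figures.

Panel 1-2: Δb = 1.12 m, d̄ = (0.00+1.50)/2 = 0.75, v̄ = (0.00+0.61)/2 = 0.305 → q = 1.12×0.75×0.305 = 0.2562 m³/s
Panel 2-3: Δb = 0.5 m, d̄ = (1.50+1.15)/2 = 1.325, v̄ = (0.61+0.56)/2 = 0.585 → q = 0.5×1.325×0.585 = 0.3876 m³/s
Panel 3-4: Δb = 0.27 m, d̄ = (1.15+1.61)/2 = 1.38, v̄ = (0.56+0.77)/2 = 0.665 → q = 0.27×1.38×0.665 = 0.2478 m³/s
Panel 4-5: Δb = 1.79 m, d̄ = (1.61+0.63)/2 = 1.12, v̄ = (0.77+0.45)/2 = 0.61 → q = 1.79×1.12×0.61 = 1.223 m³/s
Panel 5-6: Δb = 0.37 m, d̄ = (0.63+0.00)/2 = 0.315, v̄ = (0.45+0.00)/2 = 0.225 → q = 0.37×0.315×0.225 = 0.02622 m³/s
Q = Σ q = 2.141 m³/s

2.14 m³/s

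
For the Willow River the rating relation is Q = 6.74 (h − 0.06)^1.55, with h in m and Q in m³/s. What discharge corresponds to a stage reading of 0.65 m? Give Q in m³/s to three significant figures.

Q = 6.74 × (0.65 − 0.06)^1.55 = 6.74 × 0.59^1.55 = 2.975 m³/s

2.97 m³/s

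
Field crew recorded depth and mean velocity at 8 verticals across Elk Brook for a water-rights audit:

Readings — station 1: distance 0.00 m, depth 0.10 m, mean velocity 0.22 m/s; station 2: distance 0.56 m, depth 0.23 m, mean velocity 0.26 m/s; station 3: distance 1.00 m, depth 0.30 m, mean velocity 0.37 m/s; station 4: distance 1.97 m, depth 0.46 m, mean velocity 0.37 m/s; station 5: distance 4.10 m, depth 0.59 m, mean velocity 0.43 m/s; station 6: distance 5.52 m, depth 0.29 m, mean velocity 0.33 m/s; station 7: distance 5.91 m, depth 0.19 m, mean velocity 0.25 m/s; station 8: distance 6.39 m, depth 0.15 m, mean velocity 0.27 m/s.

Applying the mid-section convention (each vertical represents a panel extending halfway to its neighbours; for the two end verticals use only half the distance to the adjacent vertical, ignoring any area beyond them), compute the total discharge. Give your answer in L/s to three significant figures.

w_1 = (0.56 − 0.00)/2 = 0.28 m; q_1 = 0.22 × 0.10 × 0.28 = 0.006160 m³/s
w_2 = (1.00 − 0.00)/2 = 0.5 m; q_2 = 0.26 × 0.23 × 0.5 = 0.02990 m³/s
w_3 = (1.97 − 0.56)/2 = 0.705 m; q_3 = 0.37 × 0.30 × 0.705 = 0.07826 m³/s
w_4 = (4.10 − 1.00)/2 = 1.55 m; q_4 = 0.37 × 0.46 × 1.55 = 0.2638 m³/s
w_5 = (5.52 − 1.97)/2 = 1.775 m; q_5 = 0.43 × 0.59 × 1.775 = 0.4503 m³/s
w_6 = (5.91 − 4.10)/2 = 0.905 m; q_6 = 0.33 × 0.29 × 0.905 = 0.08661 m³/s
w_7 = (6.39 − 5.52)/2 = 0.435 m; q_7 = 0.25 × 0.19 × 0.435 = 0.02066 m³/s
w_8 = (6.39 − 5.91)/2 = 0.24 m; q_8 = 0.27 × 0.15 × 0.24 = 0.009720 m³/s
Q = Σ qᵢ = 0.9454 m³/s
= 0.9454 × 1000 = 945.4 L/s

945 L/s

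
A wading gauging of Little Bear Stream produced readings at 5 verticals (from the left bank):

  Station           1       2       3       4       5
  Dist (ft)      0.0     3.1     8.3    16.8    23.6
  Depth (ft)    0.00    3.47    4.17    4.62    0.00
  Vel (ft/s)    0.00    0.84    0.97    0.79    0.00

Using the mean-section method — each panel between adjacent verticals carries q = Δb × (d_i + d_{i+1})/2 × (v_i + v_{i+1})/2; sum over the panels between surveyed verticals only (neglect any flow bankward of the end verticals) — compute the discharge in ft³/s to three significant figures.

59.3 ft³/s

Panel 1-2: Δb = 3.1 ft, d̄ = (0.00+3.47)/2 = 1.735, v̄ = (0.00+0.84)/2 = 0.42 → q = 3.1×1.735×0.42 = 2.259 ft³/s
Panel 2-3: Δb = 5.2 ft, d̄ = (3.47+4.17)/2 = 3.82, v̄ = (0.84+0.97)/2 = 0.905 → q = 5.2×3.82×0.905 = 17.98 ft³/s
Panel 3-4: Δb = 8.5 ft, d̄ = (4.17+4.62)/2 = 4.395, v̄ = (0.97+0.79)/2 = 0.88 → q = 8.5×4.395×0.88 = 32.87 ft³/s
Panel 4-5: Δb = 6.8 ft, d̄ = (4.62+0.00)/2 = 2.31, v̄ = (0.79+0.00)/2 = 0.395 → q = 6.8×2.31×0.395 = 6.205 ft³/s
Q = Σ q = 59.32 ft³/s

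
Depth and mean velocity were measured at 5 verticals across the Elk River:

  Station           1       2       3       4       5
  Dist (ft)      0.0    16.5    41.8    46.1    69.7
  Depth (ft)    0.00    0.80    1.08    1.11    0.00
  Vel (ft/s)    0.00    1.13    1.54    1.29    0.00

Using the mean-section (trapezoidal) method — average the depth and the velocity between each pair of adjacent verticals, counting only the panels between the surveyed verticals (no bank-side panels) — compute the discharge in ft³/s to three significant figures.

50.6 ft³/s

Panel 1-2: Δb = 16.5 ft, d̄ = (0.00+0.80)/2 = 0.4, v̄ = (0.00+1.13)/2 = 0.565 → q = 16.5×0.4×0.565 = 3.729 ft³/s
Panel 2-3: Δb = 25.3 ft, d̄ = (0.80+1.08)/2 = 0.94, v̄ = (1.13+1.54)/2 = 1.335 → q = 25.3×0.94×1.335 = 31.75 ft³/s
Panel 3-4: Δb = 4.3 ft, d̄ = (1.08+1.11)/2 = 1.095, v̄ = (1.54+1.29)/2 = 1.415 → q = 4.3×1.095×1.415 = 6.663 ft³/s
Panel 4-5: Δb = 23.6 ft, d̄ = (1.11+0.00)/2 = 0.555, v̄ = (1.29+0.00)/2 = 0.645 → q = 23.6×0.555×0.645 = 8.448 ft³/s
Q = Σ q = 50.59 ft³/s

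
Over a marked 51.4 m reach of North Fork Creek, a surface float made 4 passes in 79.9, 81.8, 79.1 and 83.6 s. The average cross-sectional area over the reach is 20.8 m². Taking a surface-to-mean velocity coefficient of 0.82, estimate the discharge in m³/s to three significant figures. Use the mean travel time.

t̄ = (79.9 + 81.8 + 79.1 + 83.6) / 4 = 81.1 s
v_surface = L / t̄ = 51.4 / 81.1 = 0.6338 m/s
v_mean = 0.82 × 0.6338 = 0.5197 m/s
Q = A × v_mean = 20.8 × 0.5197 = 10.81 m³/s

10.8 m³/s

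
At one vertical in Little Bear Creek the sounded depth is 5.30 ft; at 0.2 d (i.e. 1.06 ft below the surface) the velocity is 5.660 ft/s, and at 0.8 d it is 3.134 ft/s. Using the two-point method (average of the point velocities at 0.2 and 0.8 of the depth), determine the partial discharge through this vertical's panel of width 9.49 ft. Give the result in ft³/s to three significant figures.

v̄ = (5.660 + 3.134) / 2 = 4.397 ft/s
q = v̄ × d × w = 4.397 × 5.30 × 9.49 = 221.2 ft³/s

221 ft³/s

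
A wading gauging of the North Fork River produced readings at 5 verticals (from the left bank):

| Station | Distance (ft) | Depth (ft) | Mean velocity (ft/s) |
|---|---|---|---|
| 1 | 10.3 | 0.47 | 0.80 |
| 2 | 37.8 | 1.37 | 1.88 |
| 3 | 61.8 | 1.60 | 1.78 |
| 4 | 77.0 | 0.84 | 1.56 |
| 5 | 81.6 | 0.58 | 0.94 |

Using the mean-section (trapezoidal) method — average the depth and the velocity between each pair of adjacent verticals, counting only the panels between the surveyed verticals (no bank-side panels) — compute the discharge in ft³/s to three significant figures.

Panel 1-2: Δb = 27.5 ft, d̄ = (0.47+1.37)/2 = 0.92, v̄ = (0.80+1.88)/2 = 1.34 → q = 27.5×0.92×1.34 = 33.90 ft³/s
Panel 2-3: Δb = 24 ft, d̄ = (1.37+1.60)/2 = 1.485, v̄ = (1.88+1.78)/2 = 1.83 → q = 24×1.485×1.83 = 65.22 ft³/s
Panel 3-4: Δb = 15.2 ft, d̄ = (1.60+0.84)/2 = 1.22, v̄ = (1.78+1.56)/2 = 1.67 → q = 15.2×1.22×1.67 = 30.97 ft³/s
Panel 4-5: Δb = 4.6 ft, d̄ = (0.84+0.58)/2 = 0.71, v̄ = (1.56+0.94)/2 = 1.25 → q = 4.6×0.71×1.25 = 4.083 ft³/s
Q = Σ q = 134.2 ft³/s

134 ft³/s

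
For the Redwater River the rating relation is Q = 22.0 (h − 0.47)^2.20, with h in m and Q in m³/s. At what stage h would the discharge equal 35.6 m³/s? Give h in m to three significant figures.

1.71 m

h − h₀ = (Q/C)^(1/b) = (35.6/22.0)^(1/2.20) = 1.245 m
h = 0.47 + 1.245 = 1.715 m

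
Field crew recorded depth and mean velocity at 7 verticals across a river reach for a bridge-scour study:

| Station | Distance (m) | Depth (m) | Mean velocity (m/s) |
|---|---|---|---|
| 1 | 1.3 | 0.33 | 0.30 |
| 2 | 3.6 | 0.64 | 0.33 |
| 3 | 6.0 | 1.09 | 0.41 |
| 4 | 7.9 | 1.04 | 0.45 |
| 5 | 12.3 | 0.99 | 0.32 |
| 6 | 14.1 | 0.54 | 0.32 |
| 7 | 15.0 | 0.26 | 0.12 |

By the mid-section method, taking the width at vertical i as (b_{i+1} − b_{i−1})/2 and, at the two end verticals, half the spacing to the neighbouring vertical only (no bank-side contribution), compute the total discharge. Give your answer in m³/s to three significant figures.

4.27 m³/s

w_1 = (3.6 − 1.3)/2 = 1.15 m; q_1 = 0.30 × 0.33 × 1.15 = 0.1139 m³/s
w_2 = (6.0 − 1.3)/2 = 2.35 m; q_2 = 0.33 × 0.64 × 2.35 = 0.4963 m³/s
w_3 = (7.9 − 3.6)/2 = 2.15 m; q_3 = 0.41 × 1.09 × 2.15 = 0.9608 m³/s
w_4 = (12.3 − 6.0)/2 = 3.15 m; q_4 = 0.45 × 1.04 × 3.15 = 1.474 m³/s
w_5 = (14.1 − 7.9)/2 = 3.1 m; q_5 = 0.32 × 0.99 × 3.1 = 0.9821 m³/s
w_6 = (15.0 − 12.3)/2 = 1.35 m; q_6 = 0.32 × 0.54 × 1.35 = 0.2333 m³/s
w_7 = (15.0 − 14.1)/2 = 0.45 m; q_7 = 0.12 × 0.26 × 0.45 = 0.01404 m³/s
Q = Σ qᵢ = 4.275 m³/s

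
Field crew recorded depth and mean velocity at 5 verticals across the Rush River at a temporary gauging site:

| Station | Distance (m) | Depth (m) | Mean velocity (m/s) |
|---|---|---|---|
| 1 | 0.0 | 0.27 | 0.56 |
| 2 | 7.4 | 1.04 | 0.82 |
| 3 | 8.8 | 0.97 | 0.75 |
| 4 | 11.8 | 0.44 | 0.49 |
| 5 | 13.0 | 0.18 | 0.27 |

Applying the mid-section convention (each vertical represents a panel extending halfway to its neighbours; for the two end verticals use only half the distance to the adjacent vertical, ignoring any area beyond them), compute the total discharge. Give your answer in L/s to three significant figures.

6390 L/s

w_1 = (7.4 − 0.0)/2 = 3.7 m; q_1 = 0.56 × 0.27 × 3.7 = 0.5594 m³/s
w_2 = (8.8 − 0.0)/2 = 4.4 m; q_2 = 0.82 × 1.04 × 4.4 = 3.752 m³/s
w_3 = (11.8 − 7.4)/2 = 2.2 m; q_3 = 0.75 × 0.97 × 2.2 = 1.601 m³/s
w_4 = (13.0 − 8.8)/2 = 2.1 m; q_4 = 0.49 × 0.44 × 2.1 = 0.4528 m³/s
w_5 = (13.0 − 11.8)/2 = 0.6 m; q_5 = 0.27 × 0.18 × 0.6 = 0.02916 m³/s
Q = Σ qᵢ = 6.394 m³/s
= 6.394 × 1000 = 6394 L/s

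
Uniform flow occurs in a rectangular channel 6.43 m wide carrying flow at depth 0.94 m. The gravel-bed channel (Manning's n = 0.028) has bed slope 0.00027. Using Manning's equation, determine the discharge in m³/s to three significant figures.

A = b·y = 6.43 × 0.94 = 6.044 m²
P = b + 2y = 6.43 + 2×0.94 = 8.310 m
R = A/P = 6.044/8.310 = 0.7273 m
Q = (1/n)·A·R^(2/3)·S^(1/2) = (1/0.028) × 6.044 × 0.7273^(2/3) × 0.00027^(1/2) = 2.869 m³/s

2.87 m³/s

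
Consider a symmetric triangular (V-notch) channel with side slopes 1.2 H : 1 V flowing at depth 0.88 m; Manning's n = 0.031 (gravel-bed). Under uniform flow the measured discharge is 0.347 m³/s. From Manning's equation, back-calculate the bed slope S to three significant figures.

0.000569

A = z·y² = 1.2×0.88² = 0.9293 m²
P = 2y√(1+z²) = 2×0.88×√(1+1.2²) = 2.749 m
R = A/P = 0.9293/2.749 = 0.3380 m
S = (Q·n / (1·A·R^(2/3)))² = (0.347×0.031 / (1×0.9293×0.4852))² = 0.0005691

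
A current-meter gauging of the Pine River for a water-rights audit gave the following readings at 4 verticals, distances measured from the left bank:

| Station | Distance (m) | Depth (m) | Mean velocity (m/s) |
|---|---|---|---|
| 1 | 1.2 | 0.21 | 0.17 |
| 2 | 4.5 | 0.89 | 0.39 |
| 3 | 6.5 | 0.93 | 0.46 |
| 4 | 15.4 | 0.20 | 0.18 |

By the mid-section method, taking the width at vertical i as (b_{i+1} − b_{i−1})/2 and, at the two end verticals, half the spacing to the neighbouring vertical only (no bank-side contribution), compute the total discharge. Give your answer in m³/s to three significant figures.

3.47 m³/s

w_1 = (4.5 − 1.2)/2 = 1.65 m; q_1 = 0.17 × 0.21 × 1.65 = 0.05891 m³/s
w_2 = (6.5 − 1.2)/2 = 2.65 m; q_2 = 0.39 × 0.89 × 2.65 = 0.9198 m³/s
w_3 = (15.4 − 4.5)/2 = 5.45 m; q_3 = 0.46 × 0.93 × 5.45 = 2.332 m³/s
w_4 = (15.4 − 6.5)/2 = 4.45 m; q_4 = 0.18 × 0.20 × 4.45 = 0.1602 m³/s
Q = Σ qᵢ = 3.470 m³/s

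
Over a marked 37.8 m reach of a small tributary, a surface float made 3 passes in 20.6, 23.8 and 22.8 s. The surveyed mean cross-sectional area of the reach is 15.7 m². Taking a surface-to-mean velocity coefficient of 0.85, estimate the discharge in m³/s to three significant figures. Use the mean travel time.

22.5 m³/s

t̄ = (20.6 + 23.8 + 22.8) / 3 = 22.4 s
v_surface = L / t̄ = 37.8 / 22.4 = 1.688 m/s
v_mean = 0.85 × 1.688 = 1.434 m/s
Q = A × v_mean = 15.7 × 1.434 = 22.52 m³/s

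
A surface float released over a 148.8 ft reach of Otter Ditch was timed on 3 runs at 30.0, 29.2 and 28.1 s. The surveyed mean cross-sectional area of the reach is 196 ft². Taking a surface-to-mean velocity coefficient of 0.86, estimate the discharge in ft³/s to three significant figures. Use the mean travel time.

862 ft³/s

t̄ = (30.0 + 29.2 + 28.1) / 3 = 29.1 s
v_surface = L / t̄ = 148.8 / 29.1 = 5.113 ft/s
v_mean = 0.86 × 5.113 = 4.398 ft/s
Q = A × v_mean = 196 × 4.398 = 861.9 ft³/s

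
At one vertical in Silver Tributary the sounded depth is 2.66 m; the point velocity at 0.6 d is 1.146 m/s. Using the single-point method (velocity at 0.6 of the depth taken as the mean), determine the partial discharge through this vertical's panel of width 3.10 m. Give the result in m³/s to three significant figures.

v̄ = v₀.₆ = 1.146 m/s
q = v̄ × d × w = 1.146 × 2.66 × 3.10 = 9.450 m³/s

9.45 m³/s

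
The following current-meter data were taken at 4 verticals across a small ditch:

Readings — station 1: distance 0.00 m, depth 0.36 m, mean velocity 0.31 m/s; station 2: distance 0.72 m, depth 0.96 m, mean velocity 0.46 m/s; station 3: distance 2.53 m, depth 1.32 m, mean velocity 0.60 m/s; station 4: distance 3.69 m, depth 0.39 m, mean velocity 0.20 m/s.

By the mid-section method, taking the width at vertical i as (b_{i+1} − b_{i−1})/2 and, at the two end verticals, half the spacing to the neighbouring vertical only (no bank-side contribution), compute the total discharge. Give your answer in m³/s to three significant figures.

1.82 m³/s

w_1 = (0.72 − 0.00)/2 = 0.36 m; q_1 = 0.31 × 0.36 × 0.36 = 0.04018 m³/s
w_2 = (2.53 − 0.00)/2 = 1.265 m; q_2 = 0.46 × 0.96 × 1.265 = 0.5586 m³/s
w_3 = (3.69 − 0.72)/2 = 1.485 m; q_3 = 0.60 × 1.32 × 1.485 = 1.176 m³/s
w_4 = (3.69 − 2.53)/2 = 0.58 m; q_4 = 0.20 × 0.39 × 0.58 = 0.04524 m³/s
Q = Σ qᵢ = 1.820 m³/s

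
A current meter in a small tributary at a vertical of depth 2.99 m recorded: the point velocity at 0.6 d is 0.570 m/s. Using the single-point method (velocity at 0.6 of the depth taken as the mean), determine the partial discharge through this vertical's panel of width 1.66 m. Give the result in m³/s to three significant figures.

2.83 m³/s

v̄ = v₀.₆ = 0.570 m/s
q = v̄ × d × w = 0.5700 × 2.99 × 1.66 = 2.829 m³/s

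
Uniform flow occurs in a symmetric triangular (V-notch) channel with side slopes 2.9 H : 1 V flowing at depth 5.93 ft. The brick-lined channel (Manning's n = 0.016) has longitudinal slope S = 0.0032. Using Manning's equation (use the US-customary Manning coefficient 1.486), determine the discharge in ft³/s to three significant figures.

1070 ft³/s

A = z·y² = 2.9×5.93² = 102.0 ft²
P = 2y√(1+z²) = 2×5.93×√(1+2.9²) = 36.38 ft
R = A/P = 102.0/36.38 = 2.803 ft
Q = (1.486/n)·A·R^(2/3)·S^(1/2) = (1.486/0.016) × 102.0 × 2.803^(2/3) × 0.0032^(1/2) = 1065 ft³/s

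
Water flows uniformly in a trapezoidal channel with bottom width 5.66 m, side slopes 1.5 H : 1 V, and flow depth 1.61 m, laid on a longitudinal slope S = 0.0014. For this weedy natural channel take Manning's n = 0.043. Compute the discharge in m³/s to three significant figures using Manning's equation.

A = (b + z·y)·y = (5.66 + 1.5×1.61)×1.61 = 13.00 m²
P = b + 2y√(1+z²) = 5.66 + 2×1.61×√(1+1.5²) = 11.46 m
R = A/P = 13.00/11.46 = 1.134 m
Q = (1/n)·A·R^(2/3)·S^(1/2) = (1/0.043) × 13.00 × 1.134^(2/3) × 0.0014^(1/2) = 12.30 m³/s

12.3 m³/s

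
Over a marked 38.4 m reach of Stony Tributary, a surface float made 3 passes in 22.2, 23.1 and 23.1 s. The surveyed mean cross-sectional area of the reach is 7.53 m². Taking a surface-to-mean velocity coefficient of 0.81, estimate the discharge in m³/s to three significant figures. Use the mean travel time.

10.3 m³/s

t̄ = (22.2 + 23.1 + 23.1) / 3 = 22.8 s
v_surface = L / t̄ = 38.4 / 22.8 = 1.684 m/s
v_mean = 0.81 × 1.684 = 1.364 m/s
Q = A × v_mean = 7.53 × 1.364 = 10.27 m³/s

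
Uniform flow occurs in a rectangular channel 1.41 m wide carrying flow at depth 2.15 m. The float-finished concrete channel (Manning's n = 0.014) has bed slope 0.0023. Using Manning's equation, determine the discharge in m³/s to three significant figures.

6.81 m³/s

A = b·y = 1.41 × 2.15 = 3.032 m²
P = b + 2y = 1.41 + 2×2.15 = 5.710 m
R = A/P = 3.032/5.710 = 0.5309 m
Q = (1/n)·A·R^(2/3)·S^(1/2) = (1/0.014) × 3.032 × 0.5309^(2/3) × 0.0023^(1/2) = 6.809 m³/s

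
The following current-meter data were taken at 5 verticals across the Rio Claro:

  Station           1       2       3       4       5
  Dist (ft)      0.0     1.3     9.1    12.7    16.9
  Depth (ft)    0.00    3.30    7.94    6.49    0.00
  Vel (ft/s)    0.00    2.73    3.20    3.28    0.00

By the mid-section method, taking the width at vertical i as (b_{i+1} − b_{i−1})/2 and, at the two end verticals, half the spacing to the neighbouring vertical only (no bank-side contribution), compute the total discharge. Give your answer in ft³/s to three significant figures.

w_2 = (9.1 − 0.0)/2 = 4.55 ft; q_2 = 2.73 × 3.30 × 4.55 = 40.99 ft³/s
w_3 = (12.7 − 1.3)/2 = 5.7 ft; q_3 = 3.20 × 7.94 × 5.7 = 144.8 ft³/s
w_4 = (16.9 − 9.1)/2 = 3.9 ft; q_4 = 3.28 × 6.49 × 3.9 = 83.02 ft³/s
Stations 1, 5 contribute zero (depth or velocity is 0).
Q = Σ qᵢ = 268.8 ft³/s

269 ft³/s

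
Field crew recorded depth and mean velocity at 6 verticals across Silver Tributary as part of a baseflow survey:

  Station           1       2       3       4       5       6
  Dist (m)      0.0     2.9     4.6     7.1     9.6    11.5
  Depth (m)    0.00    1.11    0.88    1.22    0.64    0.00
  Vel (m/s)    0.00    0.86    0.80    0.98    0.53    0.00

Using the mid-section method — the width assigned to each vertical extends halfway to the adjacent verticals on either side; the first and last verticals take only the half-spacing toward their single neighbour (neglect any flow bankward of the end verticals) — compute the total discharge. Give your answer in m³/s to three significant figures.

7.41 m³/s

w_2 = (4.6 − 0.0)/2 = 2.3 m; q_2 = 0.86 × 1.11 × 2.3 = 2.196 m³/s
w_3 = (7.1 − 2.9)/2 = 2.1 m; q_3 = 0.80 × 0.88 × 2.1 = 1.478 m³/s
w_4 = (9.6 − 4.6)/2 = 2.5 m; q_4 = 0.98 × 1.22 × 2.5 = 2.989 m³/s
w_5 = (11.5 − 7.1)/2 = 2.2 m; q_5 = 0.53 × 0.64 × 2.2 = 0.7462 m³/s
Stations 1, 6 contribute zero (depth or velocity is 0).
Q = Σ qᵢ = 7.409 m³/s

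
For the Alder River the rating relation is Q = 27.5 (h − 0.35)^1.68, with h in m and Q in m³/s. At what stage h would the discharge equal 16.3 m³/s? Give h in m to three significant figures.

1.08 m

h − h₀ = (Q/C)^(1/b) = (16.3/27.5)^(1/1.68) = 0.7325 m
h = 0.35 + 0.7325 = 1.082 m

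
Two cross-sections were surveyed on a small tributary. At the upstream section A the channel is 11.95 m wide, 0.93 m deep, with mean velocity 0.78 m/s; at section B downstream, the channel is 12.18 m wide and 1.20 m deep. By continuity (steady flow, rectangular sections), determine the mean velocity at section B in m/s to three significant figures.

0.593 m/s

Q = A₁V₁ = (11.95×0.93) × 0.78 = 8.669 m³/s
A₂ = 12.18 × 1.20 = 14.62 m²
V₂ = Q/A₂ = 8.669/14.62 = 0.5931 m/s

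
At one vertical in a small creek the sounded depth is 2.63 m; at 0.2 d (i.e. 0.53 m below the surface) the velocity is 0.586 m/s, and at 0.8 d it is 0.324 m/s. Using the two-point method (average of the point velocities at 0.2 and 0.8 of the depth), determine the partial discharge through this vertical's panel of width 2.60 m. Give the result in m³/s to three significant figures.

v̄ = (0.586 + 0.324) / 2 = 0.4550 m/s
q = v̄ × d × w = 0.4550 × 2.63 × 2.60 = 3.111 m³/s

3.11 m³/s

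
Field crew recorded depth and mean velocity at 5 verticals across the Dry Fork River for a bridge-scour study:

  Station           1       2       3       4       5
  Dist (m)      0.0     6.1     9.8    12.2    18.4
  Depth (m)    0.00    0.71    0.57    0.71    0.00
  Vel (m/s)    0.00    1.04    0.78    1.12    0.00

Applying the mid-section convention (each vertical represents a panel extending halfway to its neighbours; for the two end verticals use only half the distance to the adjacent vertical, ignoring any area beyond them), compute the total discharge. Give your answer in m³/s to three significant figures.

8.39 m³/s

w_2 = (9.8 − 0.0)/2 = 4.9 m; q_2 = 1.04 × 0.71 × 4.9 = 3.618 m³/s
w_3 = (12.2 − 6.1)/2 = 3.05 m; q_3 = 0.78 × 0.57 × 3.05 = 1.356 m³/s
w_4 = (18.4 − 9.8)/2 = 4.3 m; q_4 = 1.12 × 0.71 × 4.3 = 3.419 m³/s
Stations 1, 5 contribute zero (depth or velocity is 0).
Q = Σ qᵢ = 8.394 m³/s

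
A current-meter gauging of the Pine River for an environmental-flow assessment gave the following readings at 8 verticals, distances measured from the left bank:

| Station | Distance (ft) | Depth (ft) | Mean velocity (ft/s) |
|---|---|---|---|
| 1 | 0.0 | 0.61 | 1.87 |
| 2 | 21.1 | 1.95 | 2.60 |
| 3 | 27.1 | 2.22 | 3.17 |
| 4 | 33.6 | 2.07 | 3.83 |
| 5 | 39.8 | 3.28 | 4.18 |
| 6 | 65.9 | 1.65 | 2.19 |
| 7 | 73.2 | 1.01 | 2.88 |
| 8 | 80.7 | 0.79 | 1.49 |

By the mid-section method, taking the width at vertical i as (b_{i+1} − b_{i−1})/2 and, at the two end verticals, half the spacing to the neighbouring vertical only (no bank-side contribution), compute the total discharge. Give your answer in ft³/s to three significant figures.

483 ft³/s

w_1 = (21.1 − 0.0)/2 = 10.55 ft; q_1 = 1.87 × 0.61 × 10.55 = 12.03 ft³/s
w_2 = (27.1 − 0.0)/2 = 13.55 ft; q_2 = 2.60 × 1.95 × 13.55 = 68.70 ft³/s
w_3 = (33.6 − 21.1)/2 = 6.25 ft; q_3 = 3.17 × 2.22 × 6.25 = 43.98 ft³/s
w_4 = (39.8 − 27.1)/2 = 6.35 ft; q_4 = 3.83 × 2.07 × 6.35 = 50.34 ft³/s
w_5 = (65.9 − 33.6)/2 = 16.15 ft; q_5 = 4.18 × 3.28 × 16.15 = 221.4 ft³/s
w_6 = (73.2 − 39.8)/2 = 16.7 ft; q_6 = 2.19 × 1.65 × 16.7 = 60.35 ft³/s
w_7 = (80.7 − 65.9)/2 = 7.4 ft; q_7 = 2.88 × 1.01 × 7.4 = 21.53 ft³/s
w_8 = (80.7 − 73.2)/2 = 3.75 ft; q_8 = 1.49 × 0.79 × 3.75 = 4.414 ft³/s
Q = Σ qᵢ = 482.8 ft³/s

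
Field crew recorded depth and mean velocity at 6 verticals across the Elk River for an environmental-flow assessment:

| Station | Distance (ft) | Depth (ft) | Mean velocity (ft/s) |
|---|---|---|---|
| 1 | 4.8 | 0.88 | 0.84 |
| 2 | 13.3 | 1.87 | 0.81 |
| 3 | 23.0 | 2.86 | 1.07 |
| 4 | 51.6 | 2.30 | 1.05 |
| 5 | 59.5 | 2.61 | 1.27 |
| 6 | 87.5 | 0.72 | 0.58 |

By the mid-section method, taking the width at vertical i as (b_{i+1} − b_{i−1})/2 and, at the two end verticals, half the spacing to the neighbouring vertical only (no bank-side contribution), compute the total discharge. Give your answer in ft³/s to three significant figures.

w_1 = (13.3 − 4.8)/2 = 4.25 ft; q_1 = 0.84 × 0.88 × 4.25 = 3.142 ft³/s
w_2 = (23.0 − 4.8)/2 = 9.1 ft; q_2 = 0.81 × 1.87 × 9.1 = 13.78 ft³/s
w_3 = (51.6 − 13.3)/2 = 19.15 ft; q_3 = 1.07 × 2.86 × 19.15 = 58.60 ft³/s
w_4 = (59.5 − 23.0)/2 = 18.25 ft; q_4 = 1.05 × 2.30 × 18.25 = 44.07 ft³/s
w_5 = (87.5 − 51.6)/2 = 17.95 ft; q_5 = 1.27 × 2.61 × 17.95 = 59.50 ft³/s
w_6 = (87.5 − 59.5)/2 = 14 ft; q_6 = 0.58 × 0.72 × 14 = 5.846 ft³/s
Q = Σ qᵢ = 184.9 ft³/s

185 ft³/s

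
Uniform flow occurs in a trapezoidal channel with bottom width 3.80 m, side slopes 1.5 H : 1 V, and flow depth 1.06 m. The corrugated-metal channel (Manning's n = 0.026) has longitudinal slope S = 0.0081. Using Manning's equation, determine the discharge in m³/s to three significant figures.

A = (b + z·y)·y = (3.80 + 1.5×1.06)×1.06 = 5.713 m²
P = b + 2y√(1+z²) = 3.80 + 2×1.06×√(1+1.5²) = 7.622 m
R = A/P = 5.713/7.622 = 0.7496 m
Q = (1/n)·A·R^(2/3)·S^(1/2) = (1/0.026) × 5.713 × 0.7496^(2/3) × 0.0081^(1/2) = 16.32 m³/s

16.3 m³/s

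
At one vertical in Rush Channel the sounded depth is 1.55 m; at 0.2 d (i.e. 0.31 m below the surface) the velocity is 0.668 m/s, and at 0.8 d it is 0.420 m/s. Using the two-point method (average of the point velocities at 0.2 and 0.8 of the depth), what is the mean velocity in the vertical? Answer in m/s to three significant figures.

0.544 m/s

v̄ = (0.668 + 0.420) / 2 = 0.5440 m/s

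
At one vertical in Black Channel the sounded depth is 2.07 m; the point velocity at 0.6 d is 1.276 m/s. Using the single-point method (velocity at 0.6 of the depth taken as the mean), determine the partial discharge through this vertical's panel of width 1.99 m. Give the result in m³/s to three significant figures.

5.26 m³/s

v̄ = v₀.₆ = 1.276 m/s
q = v̄ × d × w = 1.276 × 2.07 × 1.99 = 5.256 m³/s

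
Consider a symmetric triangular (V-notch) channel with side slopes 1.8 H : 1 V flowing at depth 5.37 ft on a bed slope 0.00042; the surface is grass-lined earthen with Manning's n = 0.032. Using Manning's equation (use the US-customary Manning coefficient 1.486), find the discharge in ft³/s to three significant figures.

87.2 ft³/s

A = z·y² = 1.8×5.37² = 51.91 ft²
P = 2y√(1+z²) = 2×5.37×√(1+1.8²) = 22.12 ft
R = A/P = 51.91/22.12 = 2.347 ft
Q = (1.486/n)·A·R^(2/3)·S^(1/2) = (1.486/0.032) × 51.91 × 2.347^(2/3) × 0.00042^(1/2) = 87.24 ft³/s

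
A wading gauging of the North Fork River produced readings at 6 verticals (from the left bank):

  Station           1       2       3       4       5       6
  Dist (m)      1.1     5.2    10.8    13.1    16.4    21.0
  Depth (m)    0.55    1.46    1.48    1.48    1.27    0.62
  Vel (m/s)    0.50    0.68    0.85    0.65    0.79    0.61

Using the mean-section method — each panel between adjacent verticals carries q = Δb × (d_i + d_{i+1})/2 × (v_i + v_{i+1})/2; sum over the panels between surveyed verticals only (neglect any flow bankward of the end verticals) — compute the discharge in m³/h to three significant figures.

Panel 1-2: Δb = 4.1 m, d̄ = (0.55+1.46)/2 = 1.005, v̄ = (0.50+0.68)/2 = 0.59 → q = 4.1×1.005×0.59 = 2.431 m³/s
Panel 2-3: Δb = 5.6 m, d̄ = (1.46+1.48)/2 = 1.47, v̄ = (0.68+0.85)/2 = 0.765 → q = 5.6×1.47×0.765 = 6.297 m³/s
Panel 3-4: Δb = 2.3 m, d̄ = (1.48+1.48)/2 = 1.48, v̄ = (0.85+0.65)/2 = 0.75 → q = 2.3×1.48×0.75 = 2.553 m³/s
Panel 4-5: Δb = 3.3 m, d̄ = (1.48+1.27)/2 = 1.375, v̄ = (0.65+0.79)/2 = 0.72 → q = 3.3×1.375×0.72 = 3.267 m³/s
Panel 5-6: Δb = 4.6 m, d̄ = (1.27+0.62)/2 = 0.945, v̄ = (0.79+0.61)/2 = 0.7 → q = 4.6×0.945×0.7 = 3.043 m³/s
Q = Σ q = 17.59 m³/s
= 17.59 × 3600 = 63330 m³/h

63300 m³/h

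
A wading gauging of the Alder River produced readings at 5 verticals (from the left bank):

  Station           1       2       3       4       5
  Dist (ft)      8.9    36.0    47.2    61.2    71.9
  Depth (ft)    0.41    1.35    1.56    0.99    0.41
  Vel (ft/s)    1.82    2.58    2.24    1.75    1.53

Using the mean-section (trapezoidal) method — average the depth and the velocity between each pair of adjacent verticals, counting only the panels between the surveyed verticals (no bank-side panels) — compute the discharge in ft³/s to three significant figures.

140 ft³/s

Panel 1-2: Δb = 27.1 ft, d̄ = (0.41+1.35)/2 = 0.88, v̄ = (1.82+2.58)/2 = 2.2 → q = 27.1×0.88×2.2 = 52.47 ft³/s
Panel 2-3: Δb = 11.2 ft, d̄ = (1.35+1.56)/2 = 1.455, v̄ = (2.58+2.24)/2 = 2.41 → q = 11.2×1.455×2.41 = 39.27 ft³/s
Panel 3-4: Δb = 14 ft, d̄ = (1.56+0.99)/2 = 1.275, v̄ = (2.24+1.75)/2 = 1.995 → q = 14×1.275×1.995 = 35.61 ft³/s
Panel 4-5: Δb = 10.7 ft, d̄ = (0.99+0.41)/2 = 0.7, v̄ = (1.75+1.53)/2 = 1.64 → q = 10.7×0.7×1.64 = 12.28 ft³/s
Q = Σ q = 139.6 ft³/s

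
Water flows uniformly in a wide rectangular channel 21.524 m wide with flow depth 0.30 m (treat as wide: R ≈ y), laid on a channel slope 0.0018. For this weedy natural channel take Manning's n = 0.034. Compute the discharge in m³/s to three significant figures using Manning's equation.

A = b·y = 21.524 × 0.30 = 6.457 m²
Wide channel: R ≈ y = 0.30 m
Q = (1/n)·A·R^(2/3)·S^(1/2) = (1/0.034) × 6.457 × 0.3000^(2/3) × 0.0018^(1/2) = 3.611 m³/s

3.61 m³/s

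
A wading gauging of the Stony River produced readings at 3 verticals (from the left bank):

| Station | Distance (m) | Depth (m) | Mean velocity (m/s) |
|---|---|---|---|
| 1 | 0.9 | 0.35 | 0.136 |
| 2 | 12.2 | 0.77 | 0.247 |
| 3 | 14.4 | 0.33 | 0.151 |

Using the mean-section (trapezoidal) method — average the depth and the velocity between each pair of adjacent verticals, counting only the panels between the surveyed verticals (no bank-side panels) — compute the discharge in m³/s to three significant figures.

1.45 m³/s

Panel 1-2: Δb = 11.3 m, d̄ = (0.35+0.77)/2 = 0.56, v̄ = (0.136+0.247)/2 = 0.1915 → q = 11.3×0.56×0.1915 = 1.212 m³/s
Panel 2-3: Δb = 2.2 m, d̄ = (0.77+0.33)/2 = 0.55, v̄ = (0.247+0.151)/2 = 0.199 → q = 2.2×0.55×0.199 = 0.2408 m³/s
Q = Σ q = 1.453 m³/s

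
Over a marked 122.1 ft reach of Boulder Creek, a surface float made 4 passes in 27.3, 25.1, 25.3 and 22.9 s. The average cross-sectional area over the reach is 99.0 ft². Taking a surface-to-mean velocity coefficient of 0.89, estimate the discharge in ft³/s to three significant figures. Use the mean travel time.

428 ft³/s

t̄ = (27.3 + 25.1 + 25.3 + 22.9) / 4 = 25.15 s
v_surface = L / t̄ = 122.1 / 25.15 = 4.855 ft/s
v_mean = 0.89 × 4.855 = 4.321 ft/s
Q = A × v_mean = 99.0 × 4.321 = 427.8 ft³/s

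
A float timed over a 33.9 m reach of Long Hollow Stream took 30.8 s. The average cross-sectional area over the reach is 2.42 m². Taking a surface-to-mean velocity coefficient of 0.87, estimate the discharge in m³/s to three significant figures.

2.32 m³/s

v_surface = L / t̄ = 33.9 / 30.8 = 1.101 m/s
v_mean = 0.87 × 1.101 = 0.9576 m/s
Q = A × v_mean = 2.42 × 0.9576 = 2.317 m³/s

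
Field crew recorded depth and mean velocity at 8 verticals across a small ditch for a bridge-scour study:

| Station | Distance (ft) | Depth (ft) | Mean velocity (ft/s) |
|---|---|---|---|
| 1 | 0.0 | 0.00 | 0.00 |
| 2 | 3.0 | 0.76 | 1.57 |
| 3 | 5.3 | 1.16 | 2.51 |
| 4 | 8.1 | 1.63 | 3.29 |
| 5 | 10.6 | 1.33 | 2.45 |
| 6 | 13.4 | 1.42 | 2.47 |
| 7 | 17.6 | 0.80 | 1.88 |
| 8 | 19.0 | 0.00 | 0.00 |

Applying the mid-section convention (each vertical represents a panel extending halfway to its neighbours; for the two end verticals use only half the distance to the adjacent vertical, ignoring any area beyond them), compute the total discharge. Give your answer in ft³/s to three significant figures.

w_2 = (5.3 − 0.0)/2 = 2.65 ft; q_2 = 1.57 × 0.76 × 2.65 = 3.162 ft³/s
w_3 = (8.1 − 3.0)/2 = 2.55 ft; q_3 = 2.51 × 1.16 × 2.55 = 7.425 ft³/s
w_4 = (10.6 − 5.3)/2 = 2.65 ft; q_4 = 3.29 × 1.63 × 2.65 = 14.21 ft³/s
w_5 = (13.4 − 8.1)/2 = 2.65 ft; q_5 = 2.45 × 1.33 × 2.65 = 8.635 ft³/s
w_6 = (17.6 − 10.6)/2 = 3.5 ft; q_6 = 2.47 × 1.42 × 3.5 = 12.28 ft³/s
w_7 = (19.0 − 13.4)/2 = 2.8 ft; q_7 = 1.88 × 0.80 × 2.8 = 4.211 ft³/s
Stations 1, 8 contribute zero (depth or velocity is 0).
Q = Σ qᵢ = 49.92 ft³/s

49.9 ft³/s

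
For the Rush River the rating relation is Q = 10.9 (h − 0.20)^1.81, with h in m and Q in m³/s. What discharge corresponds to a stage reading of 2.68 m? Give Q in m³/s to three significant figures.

Q = 10.9 × (2.68 − 0.20)^1.81 = 10.9 × 2.48^1.81 = 56.41 m³/s

56.4 m³/s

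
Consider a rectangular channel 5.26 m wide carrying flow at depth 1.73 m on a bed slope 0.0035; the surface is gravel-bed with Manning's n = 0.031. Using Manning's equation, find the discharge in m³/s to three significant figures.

17.9 m³/s

A = b·y = 5.26 × 1.73 = 9.100 m²
P = b + 2y = 5.26 + 2×1.73 = 8.720 m
R = A/P = 9.100/8.720 = 1.044 m
Q = (1/n)·A·R^(2/3)·S^(1/2) = (1/0.031) × 9.100 × 1.044^(2/3) × 0.0035^(1/2) = 17.87 m³/s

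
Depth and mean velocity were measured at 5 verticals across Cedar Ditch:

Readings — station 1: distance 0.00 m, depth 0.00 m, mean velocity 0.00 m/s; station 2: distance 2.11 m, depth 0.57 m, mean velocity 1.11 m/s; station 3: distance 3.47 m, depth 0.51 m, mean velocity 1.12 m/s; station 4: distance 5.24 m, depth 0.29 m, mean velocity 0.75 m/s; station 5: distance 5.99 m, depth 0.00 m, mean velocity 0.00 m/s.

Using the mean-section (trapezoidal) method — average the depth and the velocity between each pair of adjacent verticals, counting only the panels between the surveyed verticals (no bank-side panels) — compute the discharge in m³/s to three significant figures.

1.86 m³/s

Panel 1-2: Δb = 2.11 m, d̄ = (0.00+0.57)/2 = 0.285, v̄ = (0.00+1.11)/2 = 0.555 → q = 2.11×0.285×0.555 = 0.3337 m³/s
Panel 2-3: Δb = 1.36 m, d̄ = (0.57+0.51)/2 = 0.54, v̄ = (1.11+1.12)/2 = 1.115 → q = 1.36×0.54×1.115 = 0.8189 m³/s
Panel 3-4: Δb = 1.77 m, d̄ = (0.51+0.29)/2 = 0.4, v̄ = (1.12+0.75)/2 = 0.935 → q = 1.77×0.4×0.935 = 0.6620 m³/s
Panel 4-5: Δb = 0.75 m, d̄ = (0.29+0.00)/2 = 0.145, v̄ = (0.75+0.00)/2 = 0.375 → q = 0.75×0.145×0.375 = 0.04078 m³/s
Q = Σ q = 1.855 m³/s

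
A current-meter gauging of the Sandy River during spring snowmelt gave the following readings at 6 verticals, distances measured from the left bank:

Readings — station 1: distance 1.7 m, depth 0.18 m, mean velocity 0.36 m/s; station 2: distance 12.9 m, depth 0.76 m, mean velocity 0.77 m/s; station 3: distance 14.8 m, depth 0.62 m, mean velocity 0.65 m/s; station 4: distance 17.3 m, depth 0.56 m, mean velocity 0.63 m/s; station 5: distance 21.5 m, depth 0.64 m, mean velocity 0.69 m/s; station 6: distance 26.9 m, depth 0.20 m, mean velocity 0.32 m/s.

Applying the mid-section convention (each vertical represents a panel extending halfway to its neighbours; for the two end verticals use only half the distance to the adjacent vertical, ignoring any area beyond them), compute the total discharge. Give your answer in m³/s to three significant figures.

8.56 m³/s

w_1 = (12.9 − 1.7)/2 = 5.6 m; q_1 = 0.36 × 0.18 × 5.6 = 0.3629 m³/s
w_2 = (14.8 − 1.7)/2 = 6.55 m; q_2 = 0.77 × 0.76 × 6.55 = 3.833 m³/s
w_3 = (17.3 − 12.9)/2 = 2.2 m; q_3 = 0.65 × 0.62 × 2.2 = 0.8866 m³/s
w_4 = (21.5 − 14.8)/2 = 3.35 m; q_4 = 0.63 × 0.56 × 3.35 = 1.182 m³/s
w_5 = (26.9 − 17.3)/2 = 4.8 m; q_5 = 0.69 × 0.64 × 4.8 = 2.120 m³/s
w_6 = (26.9 − 21.5)/2 = 2.7 m; q_6 = 0.32 × 0.20 × 2.7 = 0.1728 m³/s
Q = Σ qᵢ = 8.557 m³/s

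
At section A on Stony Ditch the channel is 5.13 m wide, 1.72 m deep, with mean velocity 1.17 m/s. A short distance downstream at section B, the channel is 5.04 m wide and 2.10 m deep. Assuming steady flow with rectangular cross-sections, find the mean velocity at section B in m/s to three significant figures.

Q = A₁V₁ = (5.13×1.72) × 1.17 = 10.32 m³/s
A₂ = 5.04 × 2.10 = 10.58 m²
V₂ = Q/A₂ = 10.32/10.58 = 0.9754 m/s

0.975 m/s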